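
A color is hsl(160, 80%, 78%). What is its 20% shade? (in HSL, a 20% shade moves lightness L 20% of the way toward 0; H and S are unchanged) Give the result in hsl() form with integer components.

hsl(160, 80%, 62%)

L moves 20% from 78 toward 0: 78 − 15.6 = 62.4 → 62.
H and S are unchanged.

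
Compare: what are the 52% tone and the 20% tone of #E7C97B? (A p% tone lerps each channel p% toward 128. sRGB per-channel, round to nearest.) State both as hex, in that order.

#E7C97B is rgb(231, 201, 123).
52% tone:
  R: 231 + 0.52×(128−231) = 231 − 53.56 = 177.44 → 177
  G: 201 + 0.52×(128−201) = 201 − 37.96 = 163.04 → 163
  B: 123 + 0.52×(128−123) = 123 + 2.6 = 125.6 → 126
  → #B1A37E
20% tone:
  R: 231 + 0.2×(128−231) = 231 − 20.6 = 210.4 → 210
  G: 201 + 0.2×(128−201) = 201 − 14.6 = 186.4 → 186
  B: 123 + 1 = 124 → 124
  → #D2BA7C

#B1A37E, #D2BA7C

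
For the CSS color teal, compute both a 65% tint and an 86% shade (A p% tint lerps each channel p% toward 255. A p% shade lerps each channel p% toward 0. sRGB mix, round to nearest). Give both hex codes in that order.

CSS teal is rgb(0, 128, 128).
65% tint:
  R: 0 + 0.65×(255−0) = 0 + 165.75 = 165.75 → 166
  G: 128 + 0.65×(255−128) = 128 + 82.55 = 210.55 → 211
  B: 128 + 0.65×(255−128) = 128 + 82.55 = 210.55 → 211
  → #a6d3d3
86% shade:
  R: 0 + 0 = 0 → 0
  G: 128 − 110.08 = 17.92 → 18
  B: 128 − 110.08 = 17.92 → 18
  → #001212

#a6d3d3, #001212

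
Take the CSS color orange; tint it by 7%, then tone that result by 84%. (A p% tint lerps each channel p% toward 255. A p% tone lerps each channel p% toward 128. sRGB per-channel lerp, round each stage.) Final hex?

CSS orange is rgb(255, 165, 0).
Per channel, c → c + 0.07(255 − c):
  R: 255 + 0 = 255 → 255
  G: 165 + 6.3 = 171.3 → 171
  B: 0 + 17.85 = 17.85 → 18
After the tint: rgb(255, 171, 18) = #FFAB12.
An 84% tone moves each channel 84% toward 128:
  R: 255 + 0.84×(128−255) = 255 − 106.68 = 148.32 → 148
  G: 171 − 36.12 = 134.88 → 135
  B: 18 + 0.84×(128−18) = 18 + 92.4 = 110.4 → 110
rgb(148, 135, 110) = #94876E.

#94876E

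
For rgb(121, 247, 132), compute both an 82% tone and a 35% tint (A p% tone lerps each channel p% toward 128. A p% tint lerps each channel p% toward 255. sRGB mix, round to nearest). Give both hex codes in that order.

82% tone:
  R: 121 + 0.82×(128−121) = 121 + 5.74 = 126.74 → 127
  G: 247 + 0.82×(128−247) = 247 − 97.58 = 149.42 → 149
  B: 132 + 0.82×(128−132) = 132 − 3.28 = 128.72 → 129
  → #7f9581
35% tint:
  R: 121 + 0.35×(255−121) = 121 + 46.9 = 167.9 → 168
  G: 247 + 2.8 = 249.8 → 250
  B: 132 + 0.35×(255−132) = 132 + 43.05 = 175.05 → 175
  → #a8faaf

#7f9581, #a8faaf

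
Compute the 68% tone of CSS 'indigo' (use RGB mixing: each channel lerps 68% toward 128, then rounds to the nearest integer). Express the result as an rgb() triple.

CSS indigo is rgb(75, 0, 130).
Per channel, c → c + 0.68(128 − c):
  R: 75 + 0.68×(128−75) = 75 + 36.04 = 111.04 → 111
  G: 0 + 0.68×(128−0) = 0 + 87.04 = 87.04 → 87
  B: 130 − 1.36 = 128.64 → 129

rgb(111, 87, 129)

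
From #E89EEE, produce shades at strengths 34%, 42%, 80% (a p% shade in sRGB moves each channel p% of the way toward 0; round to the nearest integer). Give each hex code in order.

#E89EEE is rgb(232, 158, 238).
34%: (232 − 78.88 = 153.12→153, 158 − 53.72 = 104.28→104, 238 − 80.92 = 157.08→157) → #99689D
42%: (232 − 97.44 = 134.56→135, 158 − 66.36 = 91.64→92, 238 − 99.96 = 138.04→138) → #875C8A
80%: (232 − 185.6 = 46.4→46, 158 − 126.4 = 31.6→32, 238 − 190.4 = 47.6→48) → #2E2030

#99689D, #875C8A, #2E2030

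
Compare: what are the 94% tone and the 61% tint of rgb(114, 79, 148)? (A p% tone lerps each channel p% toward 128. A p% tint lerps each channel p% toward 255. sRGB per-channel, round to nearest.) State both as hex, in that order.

94% tone:
  R: 114 + 13.16 = 127.16 → 127
  G: 79 + 0.94×(128−79) = 79 + 46.06 = 125.06 → 125
  B: 148 + 0.94×(128−148) = 148 − 18.8 = 129.2 → 129
  → #7F7D81
61% tint:
  R: 114 + 86.01 = 200.01 → 200
  G: 79 + 107.36 = 186.36 → 186
  B: 148 + 0.61×(255−148) = 148 + 65.27 = 213.27 → 213
  → #C8BAD5

#7F7D81, #C8BAD5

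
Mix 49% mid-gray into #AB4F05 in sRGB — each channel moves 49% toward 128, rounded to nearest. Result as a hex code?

#AB4F05 is rgb(171, 79, 5).
Lerp each channel 49% toward 128:
  R: 171 + 0.49×(128−171) = 171 − 21.07 = 149.93 → 150
  G: 79 + 24.01 = 103.01 → 103
  B: 5 + 0.49×(128−5) = 5 + 60.27 = 65.27 → 65
rgb(150, 103, 65) = #966741.

#966741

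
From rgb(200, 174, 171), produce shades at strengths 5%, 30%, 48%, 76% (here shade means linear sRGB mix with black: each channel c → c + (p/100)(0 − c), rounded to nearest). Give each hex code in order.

5%: (200 − 10 = 190→190, 174 − 8.7 = 165.3→165, 171 − 8.55 = 162.45→162) → #BEA5A2
30%: (200 − 60 = 140→140, 174 − 52.2 = 121.8→122, 171 − 51.3 = 119.7→120) → #8C7A78
48%: (200 − 96 = 104→104, 174 − 83.52 = 90.48→90, 171 − 82.08 = 88.92→89) → #685A59
76%: (200 − 152 = 48→48, 174 − 132.24 = 41.76→42, 171 − 129.96 = 41.04→41) → #302A29

#BEA5A2, #8C7A78, #685A59, #302A29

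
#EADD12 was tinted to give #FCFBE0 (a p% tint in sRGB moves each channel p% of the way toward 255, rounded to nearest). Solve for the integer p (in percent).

#EADD12 is rgb(234, 221, 18); #FCFBE0 is rgb(252, 251, 224).
On the B channel (widest range): 224 ≈ 18 + (p/100)(255 − 18), so p ≈ 100×(224 − 18)/(255 − 18) = 20600/237 = 86.92.
p = 87 reproduces all three channels after rounding.

87%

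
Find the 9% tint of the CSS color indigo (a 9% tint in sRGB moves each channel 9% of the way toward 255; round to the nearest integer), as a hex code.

#5B178D

CSS indigo is rgb(75, 0, 130).
Lerp each channel 9% toward 255:
  R: 75 + 16.2 = 91.2 → 91
  G: 0 + 22.95 = 22.95 → 23
  B: 130 + 11.25 = 141.25 → 141
rgb(91, 23, 141) = #5B178D.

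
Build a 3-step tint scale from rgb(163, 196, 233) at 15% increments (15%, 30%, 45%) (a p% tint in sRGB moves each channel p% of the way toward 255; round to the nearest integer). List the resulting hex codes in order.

#B1CDEC, #BFD6F0, #CCDFF3

15%: (163 + 13.8 = 176.8→177, 196 + 8.85 = 204.85→205, 233 + 3.3 = 236.3→236) → #B1CDEC
30%: (163 + 27.6 = 190.6→191, 196 + 17.7 = 213.7→214, 233 + 6.6 = 239.6→240) → #BFD6F0
45%: (163 + 41.4 = 204.4→204, 196 + 26.55 = 222.55→223, 233 + 9.9 = 242.9→243) → #CCDFF3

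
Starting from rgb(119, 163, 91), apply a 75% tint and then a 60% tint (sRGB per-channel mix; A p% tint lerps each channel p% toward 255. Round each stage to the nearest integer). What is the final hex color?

A 75% tint moves each channel 75% toward 255:
  R: 119 + 102 = 221 → 221
  G: 163 + 69 = 232 → 232
  B: 91 + 0.75×(255−91) = 91 + 123 = 214 → 214
After the tint: rgb(221, 232, 214) = #DDE8D6.
A 60% tint moves each channel 60% toward 255:
  R: 221 + 0.6×(255−221) = 221 + 20.4 = 241.4 → 241
  G: 232 + 0.6×(255−232) = 232 + 13.8 = 245.8 → 246
  B: 214 + 0.6×(255−214) = 214 + 24.6 = 238.6 → 239
rgb(241, 246, 239) = #F1F6EF.

#F1F6EF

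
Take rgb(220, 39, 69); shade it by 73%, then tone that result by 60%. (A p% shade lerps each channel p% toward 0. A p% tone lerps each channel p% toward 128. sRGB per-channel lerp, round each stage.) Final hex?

#645154

Lerp each channel 73% toward 0:
  R: 220 + 0.73×(0−220) = 220 − 160.6 = 59.4 → 59
  G: 39 + 0.73×(0−39) = 39 − 28.47 = 10.53 → 11
  B: 69 + 0.73×(0−69) = 69 − 50.37 = 18.63 → 19
After the shade: rgb(59, 11, 19) = #3B0B13.
Lerp each channel 60% toward 128:
  R: 59 + 0.6×(128−59) = 59 + 41.4 = 100.4 → 100
  G: 11 + 70.2 = 81.2 → 81
  B: 19 + 0.6×(128−19) = 19 + 65.4 = 84.4 → 84
rgb(100, 81, 84) = #645154.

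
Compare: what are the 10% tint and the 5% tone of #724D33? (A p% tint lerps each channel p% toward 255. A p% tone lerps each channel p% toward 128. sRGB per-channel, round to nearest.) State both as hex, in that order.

#724D33 is rgb(114, 77, 51).
10% tint:
  R: 114 + 0.1×(255−114) = 114 + 14.1 = 128.1 → 128
  G: 77 + 0.1×(255−77) = 77 + 17.8 = 94.8 → 95
  B: 51 + 20.4 = 71.4 → 71
  → #805F47
5% tone:
  R: 114 + 0.05×(128−114) = 114 + 0.7 = 114.7 → 115
  G: 77 + 0.05×(128−77) = 77 + 2.55 = 79.55 → 80
  B: 51 + 0.05×(128−51) = 51 + 3.85 = 54.85 → 55
  → #735037

#805F47, #735037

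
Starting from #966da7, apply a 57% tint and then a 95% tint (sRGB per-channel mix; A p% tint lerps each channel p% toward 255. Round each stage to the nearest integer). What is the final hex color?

#fdfcfd

#966da7 is rgb(150, 109, 167).
Lerp each channel 57% toward 255:
  R: 150 + 59.85 = 209.85 → 210
  G: 109 + 0.57×(255−109) = 109 + 83.22 = 192.22 → 192
  B: 167 + 0.57×(255−167) = 167 + 50.16 = 217.16 → 217
After the tint: rgb(210, 192, 217) = #d2c0d9.
Per channel, c → c + 0.95(255 − c):
  R: 210 + 0.95×(255−210) = 210 + 42.75 = 252.75 → 253
  G: 192 + 0.95×(255−192) = 192 + 59.85 = 251.85 → 252
  B: 217 + 0.95×(255−217) = 217 + 36.1 = 253.1 → 253
rgb(253, 252, 253) = #fdfcfd.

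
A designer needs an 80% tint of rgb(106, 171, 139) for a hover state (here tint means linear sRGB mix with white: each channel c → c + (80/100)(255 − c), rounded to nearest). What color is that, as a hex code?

#E1EEE8

Per channel, c → c + 0.8(255 − c):
  R: 106 + 119.2 = 225.2 → 225
  G: 171 + 67.2 = 238.2 → 238
  B: 139 + 92.8 = 231.8 → 232
rgb(225, 238, 232) = #E1EEE8.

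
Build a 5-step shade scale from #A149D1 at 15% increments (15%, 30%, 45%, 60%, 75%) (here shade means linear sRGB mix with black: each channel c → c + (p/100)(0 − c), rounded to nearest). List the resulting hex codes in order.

#A149D1 is rgb(161, 73, 209).
15%: (161 − 24.15 = 136.85→137, 73 − 10.95 = 62.05→62, 209 − 31.35 = 177.65→178) → #893EB2
30%: (161 − 48.3 = 112.7→113, 73 − 21.9 = 51.1→51, 209 − 62.7 = 146.3→146) → #713392
45%: (161 − 72.45 = 88.55→89, 73 − 32.85 = 40.15→40, 209 − 94.05 = 114.95→115) → #592873
60%: (161 − 96.6 = 64.4→64, 73 − 43.8 = 29.2→29, 209 − 125.4 = 83.6→84) → #401D54
75%: (161 − 120.75 = 40.25→40, 73 − 54.75 = 18.25→18, 209 − 156.75 = 52.25→52) → #281234

#893EB2, #713392, #592873, #401D54, #281234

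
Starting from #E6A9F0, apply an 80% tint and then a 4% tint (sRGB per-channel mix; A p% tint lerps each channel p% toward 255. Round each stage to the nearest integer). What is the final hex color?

#E6A9F0 is rgb(230, 169, 240).
Per channel, c → c + 0.8(255 − c):
  R: 230 + 0.8×(255−230) = 230 + 20 = 250 → 250
  G: 169 + 68.8 = 237.8 → 238
  B: 240 + 12 = 252 → 252
After the tint: rgb(250, 238, 252) = #FAEEFC.
A 4% tint moves each channel 4% toward 255:
  R: 250 + 0.04×(255−250) = 250 + 0.2 = 250.2 → 250
  G: 238 + 0.68 = 238.68 → 239
  B: 252 + 0.04×(255−252) = 252 + 0.12 = 252.12 → 252
rgb(250, 239, 252) = #FAEFFC.

#FAEFFC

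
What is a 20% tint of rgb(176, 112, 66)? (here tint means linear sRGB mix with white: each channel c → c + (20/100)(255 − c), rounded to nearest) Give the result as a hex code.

A 20% tint moves each channel 20% toward 255:
  R: 176 + 0.2×(255−176) = 176 + 15.8 = 191.8 → 192
  G: 112 + 0.2×(255−112) = 112 + 28.6 = 140.6 → 141
  B: 66 + 37.8 = 103.8 → 104
rgb(192, 141, 104) = #C08D68.

#C08D68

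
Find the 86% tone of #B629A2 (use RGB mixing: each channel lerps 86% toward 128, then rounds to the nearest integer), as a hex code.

#887485

#B629A2 is rgb(182, 41, 162).
Lerp each channel 86% toward 128:
  R: 182 − 46.44 = 135.56 → 136
  G: 41 + 0.86×(128−41) = 41 + 74.82 = 115.82 → 116
  B: 162 + 0.86×(128−162) = 162 − 29.24 = 132.76 → 133
rgb(136, 116, 133) = #887485.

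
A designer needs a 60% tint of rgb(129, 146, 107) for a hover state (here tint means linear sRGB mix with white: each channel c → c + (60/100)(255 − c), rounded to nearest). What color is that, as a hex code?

#cdd3c4

A 60% tint moves each channel 60% toward 255:
  R: 129 + 75.6 = 204.6 → 205
  G: 146 + 0.6×(255−146) = 146 + 65.4 = 211.4 → 211
  B: 107 + 0.6×(255−107) = 107 + 88.8 = 195.8 → 196
rgb(205, 211, 196) = #cdd3c4.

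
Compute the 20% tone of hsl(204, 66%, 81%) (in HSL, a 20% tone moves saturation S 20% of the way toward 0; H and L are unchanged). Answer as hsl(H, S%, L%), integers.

hsl(204, 53%, 81%)

S moves 20% from 66 toward 0: 66 − 13.2 = 52.8 → 53.
H and L are unchanged.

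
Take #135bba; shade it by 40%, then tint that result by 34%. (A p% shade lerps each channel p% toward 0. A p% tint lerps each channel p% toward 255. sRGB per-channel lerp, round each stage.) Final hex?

#5e7ba1

#135bba is rgb(19, 91, 186).
Lerp each channel 40% toward 0:
  R: 19 + 0.4×(0−19) = 19 − 7.6 = 11.4 → 11
  G: 91 − 36.4 = 54.6 → 55
  B: 186 − 74.4 = 111.6 → 112
After the shade: rgb(11, 55, 112) = #0b3770.
Per channel, c → c + 0.34(255 − c):
  R: 11 + 82.96 = 93.96 → 94
  G: 55 + 68 = 123 → 123
  B: 112 + 0.34×(255−112) = 112 + 48.62 = 160.62 → 161
rgb(94, 123, 161) = #5e7ba1.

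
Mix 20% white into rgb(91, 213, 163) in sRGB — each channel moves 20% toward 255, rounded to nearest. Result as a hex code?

#7CDDB5

Lerp each channel 20% toward 255:
  R: 91 + 32.8 = 123.8 → 124
  G: 213 + 0.2×(255−213) = 213 + 8.4 = 221.4 → 221
  B: 163 + 0.2×(255−163) = 163 + 18.4 = 181.4 → 181
rgb(124, 221, 181) = #7CDDB5.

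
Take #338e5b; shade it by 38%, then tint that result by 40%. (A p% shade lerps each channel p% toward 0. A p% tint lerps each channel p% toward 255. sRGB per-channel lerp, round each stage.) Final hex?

#799b88

#338e5b is rgb(51, 142, 91).
Lerp each channel 38% toward 0:
  R: 51 + 0.38×(0−51) = 51 − 19.38 = 31.62 → 32
  G: 142 + 0.38×(0−142) = 142 − 53.96 = 88.04 → 88
  B: 91 + 0.38×(0−91) = 91 − 34.58 = 56.42 → 56
After the shade: rgb(32, 88, 56) = #205838.
A 40% tint moves each channel 40% toward 255:
  R: 32 + 89.2 = 121.2 → 121
  G: 88 + 66.8 = 154.8 → 155
  B: 56 + 0.4×(255−56) = 56 + 79.6 = 135.6 → 136
rgb(121, 155, 136) = #799b88.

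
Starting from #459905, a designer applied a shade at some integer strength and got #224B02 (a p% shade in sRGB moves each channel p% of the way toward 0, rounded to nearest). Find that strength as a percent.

51%

#459905 is rgb(69, 153, 5); #224B02 is rgb(34, 75, 2).
On the G channel (widest range): 75 ≈ 153 + (p/100)(0 − 153), so p ≈ 100×(75 − 153)/(0 − 153) = -7800/-153 = 50.98.
p = 51 reproduces all three channels after rounding.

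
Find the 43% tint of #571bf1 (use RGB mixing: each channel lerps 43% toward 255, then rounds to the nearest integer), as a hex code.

#9f7df7

#571bf1 is rgb(87, 27, 241).
Lerp each channel 43% toward 255:
  R: 87 + 72.24 = 159.24 → 159
  G: 27 + 98.04 = 125.04 → 125
  B: 241 + 0.43×(255−241) = 241 + 6.02 = 247.02 → 247
rgb(159, 125, 247) = #9f7df7.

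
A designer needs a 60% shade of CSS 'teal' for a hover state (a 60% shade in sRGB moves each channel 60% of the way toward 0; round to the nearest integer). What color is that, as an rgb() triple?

rgb(0, 51, 51)

CSS teal is rgb(0, 128, 128).
Per channel, c → c + 0.6(0 − c):
  R: 0 + 0 = 0 → 0
  G: 128 − 76.8 = 51.2 → 51
  B: 128 + 0.6×(0−128) = 128 − 76.8 = 51.2 → 51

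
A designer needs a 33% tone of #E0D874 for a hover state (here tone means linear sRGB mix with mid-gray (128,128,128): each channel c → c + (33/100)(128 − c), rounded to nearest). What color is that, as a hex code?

#C0BB78

#E0D874 is rgb(224, 216, 116).
A 33% tone moves each channel 33% toward 128:
  R: 224 − 31.68 = 192.32 → 192
  G: 216 + 0.33×(128−216) = 216 − 29.04 = 186.96 → 187
  B: 116 + 3.96 = 119.96 → 120
rgb(192, 187, 120) = #C0BB78.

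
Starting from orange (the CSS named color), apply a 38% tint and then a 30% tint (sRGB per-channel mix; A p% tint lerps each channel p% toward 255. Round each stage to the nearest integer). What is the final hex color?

#ffd890

CSS orange is rgb(255, 165, 0).
A 38% tint moves each channel 38% toward 255:
  R: 255 + 0.38×(255−255) = 255 + 0 = 255 → 255
  G: 165 + 0.38×(255−165) = 165 + 34.2 = 199.2 → 199
  B: 0 + 96.9 = 96.9 → 97
After the tint: rgb(255, 199, 97) = #ffc761.
Per channel, c → c + 0.3(255 − c):
  R: 255 + 0.3×(255−255) = 255 + 0 = 255 → 255
  G: 199 + 0.3×(255−199) = 199 + 16.8 = 215.8 → 216
  B: 97 + 47.4 = 144.4 → 144
rgb(255, 216, 144) = #ffd890.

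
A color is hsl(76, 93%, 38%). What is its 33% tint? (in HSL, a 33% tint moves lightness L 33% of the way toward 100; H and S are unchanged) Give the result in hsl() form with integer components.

hsl(76, 93%, 58%)

L moves 33% from 38 toward 100: 38 + 20.46 = 58.46 → 58.
H and S are unchanged.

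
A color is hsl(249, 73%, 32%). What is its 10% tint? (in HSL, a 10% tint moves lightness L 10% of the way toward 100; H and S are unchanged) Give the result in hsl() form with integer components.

hsl(249, 73%, 39%)

L moves 10% from 32 toward 100: 32 + 6.8 = 38.8 → 39.
H and S are unchanged.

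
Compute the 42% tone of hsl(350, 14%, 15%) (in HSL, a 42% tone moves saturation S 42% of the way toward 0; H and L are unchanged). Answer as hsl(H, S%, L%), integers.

hsl(350, 8%, 15%)

S moves 42% from 14 toward 0: 14 − 5.88 = 8.12 → 8.
H and L are unchanged.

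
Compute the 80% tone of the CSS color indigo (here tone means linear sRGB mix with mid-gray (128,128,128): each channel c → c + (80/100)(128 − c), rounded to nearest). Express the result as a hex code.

CSS indigo is rgb(75, 0, 130).
An 80% tone moves each channel 80% toward 128:
  R: 75 + 0.8×(128−75) = 75 + 42.4 = 117.4 → 117
  G: 0 + 102.4 = 102.4 → 102
  B: 130 + 0.8×(128−130) = 130 − 1.6 = 128.4 → 128
rgb(117, 102, 128) = #756680.

#756680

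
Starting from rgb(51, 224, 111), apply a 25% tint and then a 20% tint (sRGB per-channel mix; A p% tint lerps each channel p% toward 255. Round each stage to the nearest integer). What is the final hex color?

#85eda9

A 25% tint moves each channel 25% toward 255:
  R: 51 + 51 = 102 → 102
  G: 224 + 7.75 = 231.75 → 232
  B: 111 + 0.25×(255−111) = 111 + 36 = 147 → 147
After the tint: rgb(102, 232, 147) = #66e893.
Per channel, c → c + 0.2(255 − c):
  R: 102 + 0.2×(255−102) = 102 + 30.6 = 132.6 → 133
  G: 232 + 0.2×(255−232) = 232 + 4.6 = 236.6 → 237
  B: 147 + 0.2×(255−147) = 147 + 21.6 = 168.6 → 169
rgb(133, 237, 169) = #85eda9.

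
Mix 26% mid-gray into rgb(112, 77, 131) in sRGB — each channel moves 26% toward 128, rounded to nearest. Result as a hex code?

Lerp each channel 26% toward 128:
  R: 112 + 0.26×(128−112) = 112 + 4.16 = 116.16 → 116
  G: 77 + 0.26×(128−77) = 77 + 13.26 = 90.26 → 90
  B: 131 − 0.78 = 130.22 → 130
rgb(116, 90, 130) = #745a82.

#745a82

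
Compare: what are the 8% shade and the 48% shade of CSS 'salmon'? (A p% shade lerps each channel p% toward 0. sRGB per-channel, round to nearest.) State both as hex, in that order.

CSS salmon is rgb(250, 128, 114).
8% shade:
  R: 250 − 20 = 230 → 230
  G: 128 − 10.24 = 117.76 → 118
  B: 114 + 0.08×(0−114) = 114 − 9.12 = 104.88 → 105
  → #e67669
48% shade:
  R: 250 + 0.48×(0−250) = 250 − 120 = 130 → 130
  G: 128 + 0.48×(0−128) = 128 − 61.44 = 66.56 → 67
  B: 114 + 0.48×(0−114) = 114 − 54.72 = 59.28 → 59
  → #82433b

#e67669, #82433b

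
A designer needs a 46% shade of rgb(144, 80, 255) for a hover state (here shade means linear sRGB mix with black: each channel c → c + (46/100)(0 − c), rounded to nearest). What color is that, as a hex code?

#4e2b8a

A 46% shade moves each channel 46% toward 0:
  R: 144 + 0.46×(0−144) = 144 − 66.24 = 77.76 → 78
  G: 80 + 0.46×(0−80) = 80 − 36.8 = 43.2 → 43
  B: 255 − 117.3 = 137.7 → 138
rgb(78, 43, 138) = #4e2b8a.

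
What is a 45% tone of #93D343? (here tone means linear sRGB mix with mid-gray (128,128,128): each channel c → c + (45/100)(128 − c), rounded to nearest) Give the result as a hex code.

#93D343 is rgb(147, 211, 67).
Lerp each channel 45% toward 128:
  R: 147 − 8.55 = 138.45 → 138
  G: 211 + 0.45×(128−211) = 211 − 37.35 = 173.65 → 174
  B: 67 + 27.45 = 94.45 → 94
rgb(138, 174, 94) = #8AAE5E.

#8AAE5E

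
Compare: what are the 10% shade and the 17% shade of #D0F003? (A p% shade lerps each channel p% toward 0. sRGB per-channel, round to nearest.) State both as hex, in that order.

#BBD803, #ADC702

#D0F003 is rgb(208, 240, 3).
10% shade:
  R: 208 − 20.8 = 187.2 → 187
  G: 240 − 24 = 216 → 216
  B: 3 + 0.1×(0−3) = 3 − 0.3 = 2.7 → 3
  → #BBD803
17% shade:
  R: 208 − 35.36 = 172.64 → 173
  G: 240 + 0.17×(0−240) = 240 − 40.8 = 199.2 → 199
  B: 3 + 0.17×(0−3) = 3 − 0.51 = 2.49 → 2
  → #ADC702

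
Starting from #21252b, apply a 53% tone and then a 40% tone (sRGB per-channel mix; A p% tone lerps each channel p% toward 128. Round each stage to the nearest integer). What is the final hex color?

#21252b is rgb(33, 37, 43).
Lerp each channel 53% toward 128:
  R: 33 + 0.53×(128−33) = 33 + 50.35 = 83.35 → 83
  G: 37 + 0.53×(128−37) = 37 + 48.23 = 85.23 → 85
  B: 43 + 45.05 = 88.05 → 88
After the tone: rgb(83, 85, 88) = #535558.
Lerp each channel 40% toward 128:
  R: 83 + 0.4×(128−83) = 83 + 18 = 101 → 101
  G: 85 + 0.4×(128−85) = 85 + 17.2 = 102.2 → 102
  B: 88 + 0.4×(128−88) = 88 + 16 = 104 → 104
rgb(101, 102, 104) = #656668.

#656668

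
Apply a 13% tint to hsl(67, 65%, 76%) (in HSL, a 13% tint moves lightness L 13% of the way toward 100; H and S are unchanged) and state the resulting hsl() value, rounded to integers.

hsl(67, 65%, 79%)

L moves 13% from 76 toward 100: 76 + 3.12 = 79.12 → 79.
H and S are unchanged.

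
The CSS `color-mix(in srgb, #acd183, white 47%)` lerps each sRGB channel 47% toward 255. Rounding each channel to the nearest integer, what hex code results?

#d3e7bd

#acd183 is rgb(172, 209, 131).
Lerp each channel 47% toward 255:
  R: 172 + 0.47×(255−172) = 172 + 39.01 = 211.01 → 211
  G: 209 + 21.62 = 230.62 → 231
  B: 131 + 0.47×(255−131) = 131 + 58.28 = 189.28 → 189
rgb(211, 231, 189) = #d3e7bd.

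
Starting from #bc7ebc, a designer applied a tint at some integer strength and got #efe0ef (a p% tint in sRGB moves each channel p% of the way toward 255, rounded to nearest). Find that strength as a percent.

#bc7ebc is rgb(188, 126, 188); #efe0ef is rgb(239, 224, 239).
On the G channel (widest range): 224 ≈ 126 + (p/100)(255 − 126), so p ≈ 100×(224 − 126)/(255 − 126) = 9800/129 = 75.97.
p = 76 reproduces all three channels after rounding.

76%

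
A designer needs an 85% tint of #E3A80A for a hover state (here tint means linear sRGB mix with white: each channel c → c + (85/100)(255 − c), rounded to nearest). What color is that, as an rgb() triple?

#E3A80A is rgb(227, 168, 10).
An 85% tint moves each channel 85% toward 255:
  R: 227 + 0.85×(255−227) = 227 + 23.8 = 250.8 → 251
  G: 168 + 0.85×(255−168) = 168 + 73.95 = 241.95 → 242
  B: 10 + 208.25 = 218.25 → 218

rgb(251, 242, 218)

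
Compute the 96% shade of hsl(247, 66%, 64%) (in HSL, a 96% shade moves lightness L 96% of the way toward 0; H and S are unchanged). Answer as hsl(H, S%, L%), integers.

hsl(247, 66%, 3%)

L moves 96% from 64 toward 0: 64 − 61.44 = 2.56 → 3.
H and S are unchanged.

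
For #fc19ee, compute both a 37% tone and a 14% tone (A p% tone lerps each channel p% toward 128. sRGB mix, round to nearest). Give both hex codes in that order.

#fc19ee is rgb(252, 25, 238).
37% tone:
  R: 252 + 0.37×(128−252) = 252 − 45.88 = 206.12 → 206
  G: 25 + 0.37×(128−25) = 25 + 38.11 = 63.11 → 63
  B: 238 + 0.37×(128−238) = 238 − 40.7 = 197.3 → 197
  → #ce3fc5
14% tone:
  R: 252 − 17.36 = 234.64 → 235
  G: 25 + 14.42 = 39.42 → 39
  B: 238 + 0.14×(128−238) = 238 − 15.4 = 222.6 → 223
  → #eb27df

#ce3fc5, #eb27df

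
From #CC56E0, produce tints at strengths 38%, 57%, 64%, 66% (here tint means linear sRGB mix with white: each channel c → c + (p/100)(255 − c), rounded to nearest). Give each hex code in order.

#CC56E0 is rgb(204, 86, 224).
38%: (204 + 19.38 = 223.38→223, 86 + 64.22 = 150.22→150, 224 + 11.78 = 235.78→236) → #DF96EC
57%: (204 + 29.07 = 233.07→233, 86 + 96.33 = 182.33→182, 224 + 17.67 = 241.67→242) → #E9B6F2
64%: (204 + 32.64 = 236.64→237, 86 + 108.16 = 194.16→194, 224 + 19.84 = 243.84→244) → #EDC2F4
66%: (204 + 33.66 = 237.66→238, 86 + 111.54 = 197.54→198, 224 + 20.46 = 244.46→244) → #EEC6F4

#DF96EC, #E9B6F2, #EDC2F4, #EEC6F4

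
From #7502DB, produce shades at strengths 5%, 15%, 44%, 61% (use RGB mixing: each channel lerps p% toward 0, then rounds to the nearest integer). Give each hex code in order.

#7502DB is rgb(117, 2, 219).
5%: (117 − 5.85 = 111.15→111, 2→2, 219 − 10.95 = 208.05→208) → #6F02D0
15%: (117 − 17.55 = 99.45→99, 2→2, 219 − 32.85 = 186.15→186) → #6302BA
44%: (117 − 51.48 = 65.52→66, 2 − 0.88 = 1.12→1, 219 − 96.36 = 122.64→123) → #42017B
61%: (117 − 71.37 = 45.63→46, 2 − 1.22 = 0.78→1, 219 − 133.59 = 85.41→85) → #2E0155

#6F02D0, #6302BA, #42017B, #2E0155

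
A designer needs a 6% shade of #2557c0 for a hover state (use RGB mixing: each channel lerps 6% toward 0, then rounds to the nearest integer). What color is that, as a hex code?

#2557c0 is rgb(37, 87, 192).
Lerp each channel 6% toward 0:
  R: 37 + 0.06×(0−37) = 37 − 2.22 = 34.78 → 35
  G: 87 + 0.06×(0−87) = 87 − 5.22 = 81.78 → 82
  B: 192 + 0.06×(0−192) = 192 − 11.52 = 180.48 → 180
rgb(35, 82, 180) = #2352b4.

#2352b4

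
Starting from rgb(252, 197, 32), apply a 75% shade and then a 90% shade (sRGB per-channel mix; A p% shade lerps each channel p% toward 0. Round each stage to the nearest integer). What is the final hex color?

#060501

Lerp each channel 75% toward 0:
  R: 252 + 0.75×(0−252) = 252 − 189 = 63 → 63
  G: 197 − 147.75 = 49.25 → 49
  B: 32 + 0.75×(0−32) = 32 − 24 = 8 → 8
After the shade: rgb(63, 49, 8) = #3F3108.
Lerp each channel 90% toward 0:
  R: 63 + 0.9×(0−63) = 63 − 56.7 = 6.3 → 6
  G: 49 + 0.9×(0−49) = 49 − 44.1 = 4.9 → 5
  B: 8 + 0.9×(0−8) = 8 − 7.2 = 0.8 → 1
rgb(6, 5, 1) = #060501.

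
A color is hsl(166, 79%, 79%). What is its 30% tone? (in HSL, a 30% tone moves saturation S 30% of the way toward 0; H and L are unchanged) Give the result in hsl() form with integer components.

S moves 30% from 79 toward 0: 79 − 23.7 = 55.3 → 55.
H and L are unchanged.

hsl(166, 55%, 79%)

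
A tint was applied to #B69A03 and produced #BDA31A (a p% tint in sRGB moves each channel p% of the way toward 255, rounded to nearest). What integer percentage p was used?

#B69A03 is rgb(182, 154, 3); #BDA31A is rgb(189, 163, 26).
On the B channel (widest range): 26 ≈ 3 + (p/100)(255 − 3), so p ≈ 100×(26 − 3)/(255 − 3) = 2300/252 = 9.13.
p = 9 reproduces all three channels after rounding.

9%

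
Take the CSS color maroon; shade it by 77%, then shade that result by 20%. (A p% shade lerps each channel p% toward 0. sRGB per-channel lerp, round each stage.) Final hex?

#170000

CSS maroon is rgb(128, 0, 0).
Per channel, c → c + 0.77(0 − c):
  R: 128 + 0.77×(0−128) = 128 − 98.56 = 29.44 → 29
  G: 0 + 0.77×(0−0) = 0 + 0 = 0 → 0
  B: 0 + 0.77×(0−0) = 0 + 0 = 0 → 0
After the shade: rgb(29, 0, 0) = #1D0000.
A 20% shade moves each channel 20% toward 0:
  R: 29 + 0.2×(0−29) = 29 − 5.8 = 23.2 → 23
  G: 0 + 0.2×(0−0) = 0 + 0 = 0 → 0
  B: 0 + 0 = 0 → 0
rgb(23, 0, 0) = #170000.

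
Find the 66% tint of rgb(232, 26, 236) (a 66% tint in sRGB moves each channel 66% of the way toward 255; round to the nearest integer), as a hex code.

#F7B1F9

Per channel, c → c + 0.66(255 − c):
  R: 232 + 0.66×(255−232) = 232 + 15.18 = 247.18 → 247
  G: 26 + 151.14 = 177.14 → 177
  B: 236 + 0.66×(255−236) = 236 + 12.54 = 248.54 → 249
rgb(247, 177, 249) = #F7B1F9.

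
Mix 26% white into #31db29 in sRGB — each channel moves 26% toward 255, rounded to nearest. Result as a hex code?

#31db29 is rgb(49, 219, 41).
Lerp each channel 26% toward 255:
  R: 49 + 0.26×(255−49) = 49 + 53.56 = 102.56 → 103
  G: 219 + 0.26×(255−219) = 219 + 9.36 = 228.36 → 228
  B: 41 + 0.26×(255−41) = 41 + 55.64 = 96.64 → 97
rgb(103, 228, 97) = #67e461.

#67e461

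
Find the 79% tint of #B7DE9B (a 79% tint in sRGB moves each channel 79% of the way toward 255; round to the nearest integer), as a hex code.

#F0F8EA

#B7DE9B is rgb(183, 222, 155).
A 79% tint moves each channel 79% toward 255:
  R: 183 + 0.79×(255−183) = 183 + 56.88 = 239.88 → 240
  G: 222 + 26.07 = 248.07 → 248
  B: 155 + 79 = 234 → 234
rgb(240, 248, 234) = #F0F8EA.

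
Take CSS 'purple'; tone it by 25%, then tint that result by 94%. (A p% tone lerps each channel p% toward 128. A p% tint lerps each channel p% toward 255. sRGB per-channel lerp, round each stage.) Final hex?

CSS purple is rgb(128, 0, 128).
Per channel, c → c + 0.25(128 − c):
  R: 128 + 0.25×(128−128) = 128 + 0 = 128 → 128
  G: 0 + 32 = 32 → 32
  B: 128 + 0 = 128 → 128
After the tone: rgb(128, 32, 128) = #802080.
Per channel, c → c + 0.94(255 − c):
  R: 128 + 0.94×(255−128) = 128 + 119.38 = 247.38 → 247
  G: 32 + 209.62 = 241.62 → 242
  B: 128 + 119.38 = 247.38 → 247
rgb(247, 242, 247) = #F7F2F7.

#F7F2F7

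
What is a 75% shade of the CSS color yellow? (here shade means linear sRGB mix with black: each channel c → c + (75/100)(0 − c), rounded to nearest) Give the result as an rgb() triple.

CSS yellow is rgb(255, 255, 0).
A 75% shade moves each channel 75% toward 0:
  R: 255 + 0.75×(0−255) = 255 − 191.25 = 63.75 → 64
  G: 255 + 0.75×(0−255) = 255 − 191.25 = 63.75 → 64
  B: 0 + 0 = 0 → 0

rgb(64, 64, 0)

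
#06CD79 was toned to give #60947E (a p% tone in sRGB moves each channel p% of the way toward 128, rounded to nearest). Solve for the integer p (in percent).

74%

#06CD79 is rgb(6, 205, 121); #60947E is rgb(96, 148, 126).
On the R channel (widest range): 96 ≈ 6 + (p/100)(128 − 6), so p ≈ 100×(96 − 6)/(128 − 6) = 9000/122 = 73.77.
p = 74 reproduces all three channels after rounding.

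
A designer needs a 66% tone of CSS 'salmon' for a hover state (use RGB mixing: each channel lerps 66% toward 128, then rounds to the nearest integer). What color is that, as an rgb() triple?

rgb(169, 128, 123)

CSS salmon is rgb(250, 128, 114).
A 66% tone moves each channel 66% toward 128:
  R: 250 − 80.52 = 169.48 → 169
  G: 128 + 0 = 128 → 128
  B: 114 + 0.66×(128−114) = 114 + 9.24 = 123.24 → 123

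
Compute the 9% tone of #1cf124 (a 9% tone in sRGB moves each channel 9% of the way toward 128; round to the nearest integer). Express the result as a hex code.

#25e72c

#1cf124 is rgb(28, 241, 36).
Per channel, c → c + 0.09(128 − c):
  R: 28 + 9 = 37 → 37
  G: 241 + 0.09×(128−241) = 241 − 10.17 = 230.83 → 231
  B: 36 + 0.09×(128−36) = 36 + 8.28 = 44.28 → 44
rgb(37, 231, 44) = #25e72c.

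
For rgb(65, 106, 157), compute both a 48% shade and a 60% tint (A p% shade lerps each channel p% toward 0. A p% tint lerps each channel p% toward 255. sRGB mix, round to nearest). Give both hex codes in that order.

48% shade:
  R: 65 − 31.2 = 33.8 → 34
  G: 106 − 50.88 = 55.12 → 55
  B: 157 − 75.36 = 81.64 → 82
  → #223752
60% tint:
  R: 65 + 0.6×(255−65) = 65 + 114 = 179 → 179
  G: 106 + 89.4 = 195.4 → 195
  B: 157 + 0.6×(255−157) = 157 + 58.8 = 215.8 → 216
  → #B3C3D8

#223752, #B3C3D8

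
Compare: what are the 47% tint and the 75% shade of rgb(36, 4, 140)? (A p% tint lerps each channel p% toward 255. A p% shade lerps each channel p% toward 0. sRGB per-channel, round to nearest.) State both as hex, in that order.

#8B7AC2, #090123

47% tint:
  R: 36 + 102.93 = 138.93 → 139
  G: 4 + 0.47×(255−4) = 4 + 117.97 = 121.97 → 122
  B: 140 + 54.05 = 194.05 → 194
  → #8B7AC2
75% shade:
  R: 36 + 0.75×(0−36) = 36 − 27 = 9 → 9
  G: 4 − 3 = 1 → 1
  B: 140 − 105 = 35 → 35
  → #090123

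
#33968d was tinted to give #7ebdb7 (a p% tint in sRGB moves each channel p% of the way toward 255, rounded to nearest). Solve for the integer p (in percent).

#33968d is rgb(51, 150, 141); #7ebdb7 is rgb(126, 189, 183).
On the R channel (widest range): 126 ≈ 51 + (p/100)(255 − 51), so p ≈ 100×(126 − 51)/(255 − 51) = 7500/204 = 36.76.
p = 37 reproduces all three channels after rounding.

37%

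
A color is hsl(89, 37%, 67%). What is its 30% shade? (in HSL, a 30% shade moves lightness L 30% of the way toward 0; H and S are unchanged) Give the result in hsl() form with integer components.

hsl(89, 37%, 47%)

L moves 30% from 67 toward 0: 67 − 20.1 = 46.9 → 47.
H and S are unchanged.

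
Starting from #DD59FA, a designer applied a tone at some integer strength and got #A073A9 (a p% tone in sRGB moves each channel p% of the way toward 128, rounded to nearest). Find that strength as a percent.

#DD59FA is rgb(221, 89, 250); #A073A9 is rgb(160, 115, 169).
On the B channel (widest range): 169 ≈ 250 + (p/100)(128 − 250), so p ≈ 100×(169 − 250)/(128 − 250) = -8100/-122 = 66.39.
p = 66 reproduces all three channels after rounding.

66%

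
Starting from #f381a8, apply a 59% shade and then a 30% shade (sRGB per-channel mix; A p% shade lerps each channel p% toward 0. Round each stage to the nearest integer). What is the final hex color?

#462530

#f381a8 is rgb(243, 129, 168).
Lerp each channel 59% toward 0:
  R: 243 + 0.59×(0−243) = 243 − 143.37 = 99.63 → 100
  G: 129 + 0.59×(0−129) = 129 − 76.11 = 52.89 → 53
  B: 168 + 0.59×(0−168) = 168 − 99.12 = 68.88 → 69
After the shade: rgb(100, 53, 69) = #643545.
Lerp each channel 30% toward 0:
  R: 100 − 30 = 70 → 70
  G: 53 + 0.3×(0−53) = 53 − 15.9 = 37.1 → 37
  B: 69 − 20.7 = 48.3 → 48
rgb(70, 37, 48) = #462530.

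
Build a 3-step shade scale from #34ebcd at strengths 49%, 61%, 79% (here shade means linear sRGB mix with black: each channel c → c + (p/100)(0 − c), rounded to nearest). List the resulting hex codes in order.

#1b7869, #145c50, #0b312b

#34ebcd is rgb(52, 235, 205).
49%: (52 − 25.48 = 26.52→27, 235 − 115.15 = 119.85→120, 205 − 100.45 = 104.55→105) → #1b7869
61%: (52 − 31.72 = 20.28→20, 235 − 143.35 = 91.65→92, 205 − 125.05 = 79.95→80) → #145c50
79%: (52 − 41.08 = 10.92→11, 235 − 185.65 = 49.35→49, 205 − 161.95 = 43.05→43) → #0b312b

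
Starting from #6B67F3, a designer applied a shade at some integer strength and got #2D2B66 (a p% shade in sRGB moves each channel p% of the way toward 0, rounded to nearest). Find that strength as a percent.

58%

#6B67F3 is rgb(107, 103, 243); #2D2B66 is rgb(45, 43, 102).
On the B channel (widest range): 102 ≈ 243 + (p/100)(0 − 243), so p ≈ 100×(102 − 243)/(0 − 243) = -14100/-243 = 58.02.
p = 58 reproduces all three channels after rounding.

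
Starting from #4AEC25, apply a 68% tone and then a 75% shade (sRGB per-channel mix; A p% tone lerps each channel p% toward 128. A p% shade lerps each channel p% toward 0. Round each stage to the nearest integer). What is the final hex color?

#1C2919

#4AEC25 is rgb(74, 236, 37).
Lerp each channel 68% toward 128:
  R: 74 + 36.72 = 110.72 → 111
  G: 236 − 73.44 = 162.56 → 163
  B: 37 + 0.68×(128−37) = 37 + 61.88 = 98.88 → 99
After the tone: rgb(111, 163, 99) = #6FA363.
Lerp each channel 75% toward 0:
  R: 111 + 0.75×(0−111) = 111 − 83.25 = 27.75 → 28
  G: 163 + 0.75×(0−163) = 163 − 122.25 = 40.75 → 41
  B: 99 + 0.75×(0−99) = 99 − 74.25 = 24.75 → 25
rgb(28, 41, 25) = #1C2919.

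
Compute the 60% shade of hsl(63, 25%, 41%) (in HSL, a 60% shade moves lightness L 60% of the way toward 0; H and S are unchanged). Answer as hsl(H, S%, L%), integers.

hsl(63, 25%, 16%)

L moves 60% from 41 toward 0: 41 − 24.6 = 16.4 → 16.
H and S are unchanged.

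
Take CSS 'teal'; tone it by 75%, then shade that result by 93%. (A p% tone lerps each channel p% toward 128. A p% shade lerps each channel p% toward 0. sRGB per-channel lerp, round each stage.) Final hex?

#070909

CSS teal is rgb(0, 128, 128).
Lerp each channel 75% toward 128:
  R: 0 + 96 = 96 → 96
  G: 128 + 0 = 128 → 128
  B: 128 + 0 = 128 → 128
After the tone: rgb(96, 128, 128) = #608080.
Lerp each channel 93% toward 0:
  R: 96 + 0.93×(0−96) = 96 − 89.28 = 6.72 → 7
  G: 128 − 119.04 = 8.96 → 9
  B: 128 − 119.04 = 8.96 → 9
rgb(7, 9, 9) = #070909.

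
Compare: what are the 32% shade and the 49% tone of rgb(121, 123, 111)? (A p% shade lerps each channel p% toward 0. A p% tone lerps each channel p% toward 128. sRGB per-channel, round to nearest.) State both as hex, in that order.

32% shade:
  R: 121 − 38.72 = 82.28 → 82
  G: 123 + 0.32×(0−123) = 123 − 39.36 = 83.64 → 84
  B: 111 + 0.32×(0−111) = 111 − 35.52 = 75.48 → 75
  → #52544B
49% tone:
  R: 121 + 3.43 = 124.43 → 124
  G: 123 + 2.45 = 125.45 → 125
  B: 111 + 0.49×(128−111) = 111 + 8.33 = 119.33 → 119
  → #7C7D77

#52544B, #7C7D77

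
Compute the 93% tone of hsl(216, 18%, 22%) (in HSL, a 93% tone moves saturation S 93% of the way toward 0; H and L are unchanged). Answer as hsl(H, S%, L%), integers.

hsl(216, 1%, 22%)

S moves 93% from 18 toward 0: 18 − 16.74 = 1.26 → 1.
H and L are unchanged.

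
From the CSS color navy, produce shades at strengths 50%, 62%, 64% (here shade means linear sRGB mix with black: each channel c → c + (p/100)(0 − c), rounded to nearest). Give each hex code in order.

#000040, #000031, #00002E

CSS navy is rgb(0, 0, 128).
50%: (0→0, 0→0, 128 − 64 = 64→64) → #000040
62%: (0→0, 0→0, 128 − 79.36 = 48.64→49) → #000031
64%: (0→0, 0→0, 128 − 81.92 = 46.08→46) → #00002E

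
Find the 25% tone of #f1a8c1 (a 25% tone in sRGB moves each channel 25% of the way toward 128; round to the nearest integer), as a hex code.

#f1a8c1 is rgb(241, 168, 193).
Per channel, c → c + 0.25(128 − c):
  R: 241 + 0.25×(128−241) = 241 − 28.25 = 212.75 → 213
  G: 168 + 0.25×(128−168) = 168 − 10 = 158 → 158
  B: 193 + 0.25×(128−193) = 193 − 16.25 = 176.75 → 177
rgb(213, 158, 177) = #d59eb1.

#d59eb1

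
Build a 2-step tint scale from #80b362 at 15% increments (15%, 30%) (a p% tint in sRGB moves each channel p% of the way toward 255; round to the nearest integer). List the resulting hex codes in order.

#80b362 is rgb(128, 179, 98).
15%: (128 + 19.05 = 147.05→147, 179 + 11.4 = 190.4→190, 98 + 23.55 = 121.55→122) → #93be7a
30%: (128 + 38.1 = 166.1→166, 179 + 22.8 = 201.8→202, 98 + 47.1 = 145.1→145) → #a6ca91

#93be7a, #a6ca91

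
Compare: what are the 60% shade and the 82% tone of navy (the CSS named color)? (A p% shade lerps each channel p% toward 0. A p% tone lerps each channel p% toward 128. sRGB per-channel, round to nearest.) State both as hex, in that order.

CSS navy is rgb(0, 0, 128).
60% shade:
  R: 0 + 0 = 0 → 0
  G: 0 + 0.6×(0−0) = 0 + 0 = 0 → 0
  B: 128 + 0.6×(0−128) = 128 − 76.8 = 51.2 → 51
  → #000033
82% tone:
  R: 0 + 0.82×(128−0) = 0 + 104.96 = 104.96 → 105
  G: 0 + 0.82×(128−0) = 0 + 104.96 = 104.96 → 105
  B: 128 + 0.82×(128−128) = 128 + 0 = 128 → 128
  → #696980

#000033, #696980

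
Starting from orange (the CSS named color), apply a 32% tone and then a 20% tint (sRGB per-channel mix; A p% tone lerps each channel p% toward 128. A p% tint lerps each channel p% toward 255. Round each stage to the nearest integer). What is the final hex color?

#dead54

CSS orange is rgb(255, 165, 0).
Per channel, c → c + 0.32(128 − c):
  R: 255 − 40.64 = 214.36 → 214
  G: 165 + 0.32×(128−165) = 165 − 11.84 = 153.16 → 153
  B: 0 + 0.32×(128−0) = 0 + 40.96 = 40.96 → 41
After the tone: rgb(214, 153, 41) = #d69929.
Lerp each channel 20% toward 255:
  R: 214 + 0.2×(255−214) = 214 + 8.2 = 222.2 → 222
  G: 153 + 0.2×(255−153) = 153 + 20.4 = 173.4 → 173
  B: 41 + 0.2×(255−41) = 41 + 42.8 = 83.8 → 84
rgb(222, 173, 84) = #dead54.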